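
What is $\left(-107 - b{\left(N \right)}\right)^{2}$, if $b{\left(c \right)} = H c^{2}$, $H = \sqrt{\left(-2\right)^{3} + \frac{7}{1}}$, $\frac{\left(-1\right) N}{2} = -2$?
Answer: $11193 + 3424 i \approx 11193.0 + 3424.0 i$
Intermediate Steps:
$N = 4$ ($N = \left(-2\right) \left(-2\right) = 4$)
$H = i$ ($H = \sqrt{-8 + 7 \cdot 1} = \sqrt{-8 + 7} = \sqrt{-1} = i \approx 1.0 i$)
$b{\left(c \right)} = i c^{2}$
$\left(-107 - b{\left(N \right)}\right)^{2} = \left(-107 - i 4^{2}\right)^{2} = \left(-107 - i 16\right)^{2} = \left(-107 - 16 i\right)^{2}$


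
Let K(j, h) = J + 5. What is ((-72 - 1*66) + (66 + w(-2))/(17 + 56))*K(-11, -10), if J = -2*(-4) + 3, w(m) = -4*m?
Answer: -160000/73 ≈ -2191.8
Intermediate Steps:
J = 11 (J = 8 + 3 = 11)
K(j, h) = 16 (K(j, h) = 11 + 5 = 16)
((-72 - 1*66) + (66 + w(-2))/(17 + 56))*K(-11, -10) = ((-72 - 1*66) + (66 - 4*(-2))/(17 + 56))*16 = ((-72 - 66) + (66 + 8)/73)*16 = (-138 + 74*(1/73))*16 = (-138 + 74/73)*16 = -10000/73*16 = -160000/73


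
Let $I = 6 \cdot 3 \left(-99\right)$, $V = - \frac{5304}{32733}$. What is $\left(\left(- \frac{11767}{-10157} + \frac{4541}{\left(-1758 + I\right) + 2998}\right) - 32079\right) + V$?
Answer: $- \frac{275329027684633}{8580868662} \approx -32086.0$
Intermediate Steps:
$V = - \frac{1768}{10911}$ ($V = \left(-5304\right) \frac{1}{32733} = - \frac{1768}{10911} \approx -0.16204$)
$I = -1782$ ($I = 6 \left(-297\right) = -1782$)
$\left(\left(- \frac{11767}{-10157} + \frac{4541}{\left(-1758 + I\right) + 2998}\right) - 32079\right) + V = \left(\left(- \frac{11767}{-10157} + \frac{4541}{\left(-1758 - 1782\right) + 2998}\right) - 32079\right) - \frac{1768}{10911} = \left(\left(\left(-11767\right) \left(- \frac{1}{10157}\right) + \frac{4541}{-3540 + 2998}\right) - 32079\right) - \frac{1768}{10911} = \left(\left(\frac{1681}{1451} + \frac{4541}{-542}\right) - 32079\right) - \frac{1768}{10911} = \left(\left(\frac{1681}{1451} + 4541 \left(- \frac{1}{542}\right)\right) - 32079\right) - \frac{1768}{10911} = \left(\left(\frac{1681}{1451} - \frac{4541}{542}\right) - 32079\right) - \frac{1768}{10911} = \left(- \frac{5677889}{786442} - 32079\right) - \frac{1768}{10911} = - \frac{25233950807}{786442} - \frac{1768}{10911} = - \frac{275329027684633}{8580868662}$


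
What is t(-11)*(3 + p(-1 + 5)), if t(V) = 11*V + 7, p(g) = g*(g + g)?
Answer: -3990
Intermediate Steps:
p(g) = 2*g² (p(g) = g*(2*g) = 2*g²)
t(V) = 7 + 11*V
t(-11)*(3 + p(-1 + 5)) = (7 + 11*(-11))*(3 + 2*(-1 + 5)²) = (7 - 121)*(3 + 2*4²) = -114*(3 + 2*16) = -114*(3 + 32) = -114*35 = -3990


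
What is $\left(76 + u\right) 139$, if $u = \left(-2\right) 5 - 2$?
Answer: $8896$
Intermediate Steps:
$u = -12$ ($u = -10 - 2 = -12$)
$\left(76 + u\right) 139 = \left(76 - 12\right) 139 = 64 \cdot 139 = 8896$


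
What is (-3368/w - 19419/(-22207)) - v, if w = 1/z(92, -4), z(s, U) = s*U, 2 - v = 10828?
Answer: 27764321169/22207 ≈ 1.2503e+6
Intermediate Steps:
v = -10826 (v = 2 - 1*10828 = 2 - 10828 = -10826)
z(s, U) = U*s
w = -1/368 (w = 1/(-4*92) = 1/(-368) = -1/368 ≈ -0.0027174)
(-3368/w - 19419/(-22207)) - v = (-3368/(-1/368) - 19419/(-22207)) - 1*(-10826) = (-3368*(-368) - 19419*(-1/22207)) + 10826 = (1239424 + 19419/22207) + 10826 = 27523908187/22207 + 10826 = 27764321169/22207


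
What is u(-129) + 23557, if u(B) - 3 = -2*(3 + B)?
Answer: 23812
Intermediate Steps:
u(B) = -3 - 2*B (u(B) = 3 - 2*(3 + B) = 3 + (-6 - 2*B) = -3 - 2*B)
u(-129) + 23557 = (-3 - 2*(-129)) + 23557 = (-3 + 258) + 23557 = 255 + 23557 = 23812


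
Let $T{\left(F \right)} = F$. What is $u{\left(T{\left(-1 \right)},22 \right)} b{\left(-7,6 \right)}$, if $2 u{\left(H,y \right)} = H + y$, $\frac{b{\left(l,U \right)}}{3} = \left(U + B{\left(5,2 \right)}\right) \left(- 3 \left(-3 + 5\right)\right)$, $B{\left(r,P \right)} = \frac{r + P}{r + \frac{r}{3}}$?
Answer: $- \frac{26649}{20} \approx -1332.4$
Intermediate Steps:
$B{\left(r,P \right)} = \frac{3 \left(P + r\right)}{4 r}$ ($B{\left(r,P \right)} = \frac{P + r}{r + r \frac{1}{3}} = \frac{P + r}{r + \frac{r}{3}} = \frac{P + r}{\frac{4}{3} r} = \left(P + r\right) \frac{3}{4 r} = \frac{3 \left(P + r\right)}{4 r}$)
$b{\left(l,U \right)} = - \frac{189}{10} - 18 U$ ($b{\left(l,U \right)} = 3 \left(U + \frac{3 \left(2 + 5\right)}{4 \cdot 5}\right) \left(- 3 \left(-3 + 5\right)\right) = 3 \left(U + \frac{3}{4} \cdot \frac{1}{5} \cdot 7\right) \left(\left(-3\right) 2\right) = 3 \left(U + \frac{21}{20}\right) \left(-6\right) = 3 \left(\frac{21}{20} + U\right) \left(-6\right) = 3 \left(- \frac{63}{10} - 6 U\right) = - \frac{189}{10} - 18 U$)
$u{\left(H,y \right)} = \frac{H}{2} + \frac{y}{2}$ ($u{\left(H,y \right)} = \frac{H + y}{2} = \frac{H}{2} + \frac{y}{2}$)
$u{\left(T{\left(-1 \right)},22 \right)} b{\left(-7,6 \right)} = \left(\frac{1}{2} \left(-1\right) + \frac{1}{2} \cdot 22\right) \left(- \frac{189}{10} - 108\right) = \left(- \frac{1}{2} + 11\right) \left(- \frac{189}{10} - 108\right) = \frac{21}{2} \left(- \frac{1269}{10}\right) = - \frac{26649}{20}$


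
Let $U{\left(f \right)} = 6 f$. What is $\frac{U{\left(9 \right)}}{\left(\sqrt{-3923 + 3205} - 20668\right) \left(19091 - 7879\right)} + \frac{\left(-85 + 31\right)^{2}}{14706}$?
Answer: $\frac{96985150033653}{489117041347021} - \frac{27 i \sqrt{718}}{2394697876852} \approx 0.19829 - 3.0212 \cdot 10^{-10} i$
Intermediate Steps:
$\frac{U{\left(9 \right)}}{\left(\sqrt{-3923 + 3205} - 20668\right) \left(19091 - 7879\right)} + \frac{\left(-85 + 31\right)^{2}}{14706} = \frac{6 \cdot 9}{\left(\sqrt{-3923 + 3205} - 20668\right) \left(19091 - 7879\right)} + \frac{\left(-85 + 31\right)^{2}}{14706} = \frac{54}{\left(\sqrt{-718} - 20668\right) 11212} + \left(-54\right)^{2} \cdot \frac{1}{14706} = \frac{54}{\left(i \sqrt{718} - 20668\right) 11212} + 2916 \cdot \frac{1}{14706} = \frac{54}{\left(-20668 + i \sqrt{718}\right) 11212} + \frac{162}{817} = \frac{54}{-231729616 + 11212 i \sqrt{718}} + \frac{162}{817} = \frac{162}{817} + \frac{54}{-231729616 + 11212 i \sqrt{718}}$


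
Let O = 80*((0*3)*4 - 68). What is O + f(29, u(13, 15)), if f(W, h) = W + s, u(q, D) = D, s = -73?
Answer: -5484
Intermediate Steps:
f(W, h) = -73 + W (f(W, h) = W - 73 = -73 + W)
O = -5440 (O = 80*(0*4 - 68) = 80*(0 - 68) = 80*(-68) = -5440)
O + f(29, u(13, 15)) = -5440 + (-73 + 29) = -5440 - 44 = -5484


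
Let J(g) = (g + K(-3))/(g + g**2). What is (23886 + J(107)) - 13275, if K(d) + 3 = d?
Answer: 122620817/11556 ≈ 10611.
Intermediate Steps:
K(d) = -3 + d
J(g) = (-6 + g)/(g + g**2) (J(g) = (g + (-3 - 3))/(g + g**2) = (g - 6)/(g + g**2) = (-6 + g)/(g + g**2))
(23886 + J(107)) - 13275 = (23886 + (-6 + 107)/(107*(1 + 107))) - 13275 = (23886 + (1/107)*101/108) - 13275 = (23886 + (1/107)*(1/108)*101) - 13275 = (23886 + 101/11556) - 13275 = 276026717/11556 - 13275 = 122620817/11556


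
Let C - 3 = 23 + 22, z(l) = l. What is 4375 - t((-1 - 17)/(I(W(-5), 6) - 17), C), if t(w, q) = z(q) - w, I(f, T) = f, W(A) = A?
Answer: 47606/11 ≈ 4327.8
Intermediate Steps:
C = 48 (C = 3 + (23 + 22) = 3 + 45 = 48)
t(w, q) = q - w
4375 - t((-1 - 17)/(I(W(-5), 6) - 17), C) = 4375 - (48 - (-1 - 17)/(-5 - 17)) = 4375 - (48 - (-18)/(-22)) = 4375 - (48 - (-18)*(-1)/22) = 4375 - (48 - 1*9/11) = 4375 - (48 - 9/11) = 4375 - 1*519/11 = 4375 - 519/11 = 47606/11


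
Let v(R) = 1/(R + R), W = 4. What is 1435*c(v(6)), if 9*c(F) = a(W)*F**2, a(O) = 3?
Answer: 1435/432 ≈ 3.3218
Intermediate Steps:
v(R) = 1/(2*R)
c(F) = F**2/3 (c(F) = (3*F**2)/9 = F**2/3)
1435*c(v(6)) = 1435*(((1/2)/6)**2/3) = 1435*(((1/2)*(1/6))**2/3) = 1435*((1/12)**2/3) = 1435*((1/3)*(1/144)) = 1435*(1/432) = 1435/432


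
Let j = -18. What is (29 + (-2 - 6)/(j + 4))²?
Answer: 42849/49 ≈ 874.47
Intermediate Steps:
(29 + (-2 - 6)/(j + 4))² = (29 + (-2 - 6)/(-18 + 4))² = (29 - 8/(-14))² = (29 - 8*(-1/14))² = (29 + 4/7)² = (207/7)² = 42849/49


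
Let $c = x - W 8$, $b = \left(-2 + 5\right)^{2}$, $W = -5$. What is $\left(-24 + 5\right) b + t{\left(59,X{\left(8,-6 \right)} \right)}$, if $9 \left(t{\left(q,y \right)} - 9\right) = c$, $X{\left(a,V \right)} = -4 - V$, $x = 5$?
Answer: $-157$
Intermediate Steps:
$b = 9$ ($b = 3^{2} = 9$)
$c = 45$ ($c = 5 - \left(-5\right) 8 = 5 - -40 = 5 + 40 = 45$)
$t{\left(q,y \right)} = 14$ ($t{\left(q,y \right)} = 9 + \frac{1}{9} \cdot 45 = 9 + 5 = 14$)
$\left(-24 + 5\right) b + t{\left(59,X{\left(8,-6 \right)} \right)} = \left(-24 + 5\right) 9 + 14 = \left(-19\right) 9 + 14 = -171 + 14 = -157$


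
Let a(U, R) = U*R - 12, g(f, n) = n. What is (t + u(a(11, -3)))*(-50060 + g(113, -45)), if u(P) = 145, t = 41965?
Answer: -2109921550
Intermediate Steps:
a(U, R) = -12 + R*U (a(U, R) = R*U - 12 = -12 + R*U)
(t + u(a(11, -3)))*(-50060 + g(113, -45)) = (41965 + 145)*(-50060 - 45) = 42110*(-50105) = -2109921550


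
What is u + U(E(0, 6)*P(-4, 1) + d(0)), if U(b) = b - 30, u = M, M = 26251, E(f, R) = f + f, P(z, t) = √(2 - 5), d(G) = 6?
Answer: 26227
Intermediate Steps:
P(z, t) = I*√3 (P(z, t) = √(-3) = I*√3)
E(f, R) = 2*f
u = 26251
U(b) = -30 + b
u + U(E(0, 6)*P(-4, 1) + d(0)) = 26251 + (-30 + ((2*0)*(I*√3) + 6)) = 26251 + (-30 + (0*(I*√3) + 6)) = 26251 + (-30 + (0 + 6)) = 26251 + (-30 + 6) = 26251 - 24 = 26227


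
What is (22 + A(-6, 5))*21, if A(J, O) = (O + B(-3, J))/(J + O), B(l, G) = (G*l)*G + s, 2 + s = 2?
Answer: 2625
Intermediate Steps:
s = 0 (s = -2 + 2 = 0)
B(l, G) = l*G² (B(l, G) = (G*l)*G + 0 = l*G² + 0 = l*G²)
A(J, O) = (O - 3*J²)/(J + O)
(22 + A(-6, 5))*21 = (22 + (5 - 3*(-6)²)/(-6 + 5))*21 = (22 + (5 - 3*36)/(-1))*21 = (22 - (5 - 108))*21 = (22 - 1*(-103))*21 = (22 + 103)*21 = 125*21 = 2625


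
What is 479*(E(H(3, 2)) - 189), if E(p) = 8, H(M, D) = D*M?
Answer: -86699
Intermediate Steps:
479*(E(H(3, 2)) - 189) = 479*(8 - 189) = 479*(-181) = -86699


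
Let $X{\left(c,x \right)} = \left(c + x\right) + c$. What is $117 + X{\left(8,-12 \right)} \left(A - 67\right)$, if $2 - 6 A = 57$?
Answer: $- \frac{563}{3} \approx -187.67$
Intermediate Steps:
$A = - \frac{55}{6}$ ($A = \frac{1}{3} - \frac{19}{2} = - \frac{55}{6} \approx -9.1667$)
$X{\left(c,x \right)} = x + 2 c$
$117 + X{\left(8,-12 \right)} \left(A - 67\right) = 117 + \left(-12 + 2 \cdot 8\right) \left(- \frac{55}{6} - 67\right) = 117 + \left(-12 + 16\right) \left(- \frac{55}{6} - 67\right) = 117 + 4 \left(- \frac{457}{6}\right) = 117 - \frac{914}{3} = - \frac{563}{3}$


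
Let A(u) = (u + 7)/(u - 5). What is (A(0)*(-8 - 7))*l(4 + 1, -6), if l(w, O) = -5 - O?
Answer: 21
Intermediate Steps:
A(u) = (7 + u)/(-5 + u)
(A(0)*(-8 - 7))*l(4 + 1, -6) = (((7 + 0)/(-5 + 0))*(-8 - 7))*(-5 - 1*(-6)) = ((7/(-5))*(-15))*(-5 + 6) = (-⅕*7*(-15))*1 = -7/5*(-15)*1 = 21*1 = 21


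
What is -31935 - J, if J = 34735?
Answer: -66670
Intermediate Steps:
-31935 - J = -31935 - 1*34735 = -31935 - 34735 = -66670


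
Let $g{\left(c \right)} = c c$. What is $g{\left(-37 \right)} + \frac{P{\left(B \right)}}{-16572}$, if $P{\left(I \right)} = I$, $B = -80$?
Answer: $\frac{5671787}{4143} \approx 1369.0$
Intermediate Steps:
$g{\left(c \right)} = c^{2}$
$g{\left(-37 \right)} + \frac{P{\left(B \right)}}{-16572} = \left(-37\right)^{2} - \frac{80}{-16572} = 1369 - - \frac{20}{4143} = 1369 + \frac{20}{4143} = \frac{5671787}{4143}$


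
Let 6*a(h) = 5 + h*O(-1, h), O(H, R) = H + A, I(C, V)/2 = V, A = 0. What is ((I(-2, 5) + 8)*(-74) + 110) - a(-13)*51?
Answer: -1375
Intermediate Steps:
I(C, V) = 2*V
O(H, R) = H (O(H, R) = H + 0 = H)
a(h) = ⅚ - h/6 (a(h) = (5 + h*(-1))/6 = (5 - h)/6 = ⅚ - h/6)
((I(-2, 5) + 8)*(-74) + 110) - a(-13)*51 = ((2*5 + 8)*(-74) + 110) - (⅚ - ⅙*(-13))*51 = ((10 + 8)*(-74) + 110) - (⅚ + 13/6)*51 = (18*(-74) + 110) - 3*51 = (-1332 + 110) - 1*153 = -1222 - 153 = -1375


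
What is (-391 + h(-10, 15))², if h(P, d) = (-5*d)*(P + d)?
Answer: 586756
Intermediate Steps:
h(P, d) = -5*d*(P + d)
(-391 + h(-10, 15))² = (-391 - 5*15*(-10 + 15))² = (-391 - 5*15*5)² = (-391 - 375)² = (-766)² = 586756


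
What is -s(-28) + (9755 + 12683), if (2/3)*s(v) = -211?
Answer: 45509/2 ≈ 22755.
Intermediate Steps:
s(v) = -633/2 (s(v) = (3/2)*(-211) = -633/2)
-s(-28) + (9755 + 12683) = -1*(-633/2) + (9755 + 12683) = 633/2 + 22438 = 45509/2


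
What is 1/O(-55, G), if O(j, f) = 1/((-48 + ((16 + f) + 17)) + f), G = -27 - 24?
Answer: -117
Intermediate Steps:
G = -51
O(j, f) = 1/(-15 + 2*f) (O(j, f) = 1/((-48 + (33 + f)) + f) = 1/((-15 + f) + f) = 1/(-15 + 2*f))
1/O(-55, G) = 1/(1/(-15 + 2*(-51))) = 1/(1/(-15 - 102)) = 1/(1/(-117)) = 1/(-1/117) = -117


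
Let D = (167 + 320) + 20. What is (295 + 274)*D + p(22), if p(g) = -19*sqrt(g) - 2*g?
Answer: 288439 - 19*sqrt(22) ≈ 2.8835e+5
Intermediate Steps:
D = 507 (D = 487 + 20 = 507)
p(g) = -19*sqrt(g) - 2*g
(295 + 274)*D + p(22) = (295 + 274)*507 + (-19*sqrt(22) - 2*22) = 569*507 + (-19*sqrt(22) - 44) = 288483 + (-44 - 19*sqrt(22)) = 288439 - 19*sqrt(22)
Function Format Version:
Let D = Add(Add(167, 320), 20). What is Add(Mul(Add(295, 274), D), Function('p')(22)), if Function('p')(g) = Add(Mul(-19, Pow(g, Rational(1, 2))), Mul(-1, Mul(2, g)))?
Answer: Add(288439, Mul(-19, Pow(22, Rational(1, 2)))) ≈ 2.8835e+5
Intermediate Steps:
D = 507 (D = Add(487, 20) = 507)
Function('p')(g) = Add(Mul(-19, Pow(g, Rational(1, 2))), Mul(-2, g))
Add(Mul(Add(295, 274), D), Function('p')(22)) = Add(Mul(Add(295, 274), 507), Add(Mul(-19, Pow(22, Rational(1, 2))), Mul(-2, 22))) = Add(Mul(569, 507), Add(Mul(-19, Pow(22, Rational(1, 2))), -44)) = Add(288483, Add(-44, Mul(-19, Pow(22, Rational(1, 2))))) = Add(288439, Mul(-19, Pow(22, Rational(1, 2))))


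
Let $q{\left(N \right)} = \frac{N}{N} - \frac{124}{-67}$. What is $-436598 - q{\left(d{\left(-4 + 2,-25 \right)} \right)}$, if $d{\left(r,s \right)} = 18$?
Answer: $- \frac{29252257}{67} \approx -4.366 \cdot 10^{5}$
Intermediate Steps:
$q{\left(N \right)} = \frac{191}{67}$ ($q{\left(N \right)} = 1 - - \frac{124}{67} = 1 + \frac{124}{67} = \frac{191}{67}$)
$-436598 - q{\left(d{\left(-4 + 2,-25 \right)} \right)} = -436598 - \frac{191}{67} = - \frac{29252257}{67}$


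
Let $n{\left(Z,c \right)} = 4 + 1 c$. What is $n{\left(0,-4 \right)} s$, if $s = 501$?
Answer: $0$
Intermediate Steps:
$n{\left(Z,c \right)} = 4 + c$
$n{\left(0,-4 \right)} s = \left(4 - 4\right) 501 = 0 \cdot 501 = 0$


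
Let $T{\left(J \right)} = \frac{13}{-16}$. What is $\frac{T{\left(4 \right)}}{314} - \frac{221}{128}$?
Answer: $- \frac{34749}{20096} \approx -1.7292$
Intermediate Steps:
$T{\left(J \right)} = - \frac{13}{16}$ ($T{\left(J \right)} = 13 \left(- \frac{1}{16}\right) = - \frac{13}{16}$)
$\frac{T{\left(4 \right)}}{314} - \frac{221}{128} = - \frac{13}{16 \cdot 314} - \frac{221}{128} = \left(- \frac{13}{16}\right) \frac{1}{314} - \frac{221}{128} = - \frac{13}{5024} - \frac{221}{128} = - \frac{34749}{20096}$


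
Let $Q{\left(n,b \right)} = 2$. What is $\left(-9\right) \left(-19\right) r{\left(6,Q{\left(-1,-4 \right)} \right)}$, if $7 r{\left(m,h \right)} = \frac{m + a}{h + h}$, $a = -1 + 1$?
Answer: $\frac{513}{14} \approx 36.643$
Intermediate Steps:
$a = 0$
$r{\left(m,h \right)} = \frac{m}{14 h}$ ($r{\left(m,h \right)} = \frac{\left(m + 0\right) \frac{1}{h + h}}{7} = \frac{m \frac{1}{2 h}}{7} = \frac{\frac{1}{2} m \frac{1}{h}}{7} = \frac{m}{14 h}$)
$\left(-9\right) \left(-19\right) r{\left(6,Q{\left(-1,-4 \right)} \right)} = \left(-9\right) \left(-19\right) \frac{1}{14} \cdot 6 \cdot \frac{1}{2} = 171 \cdot \frac{1}{14} \cdot 6 \cdot \frac{1}{2} = 171 \cdot \frac{3}{14} = \frac{513}{14}$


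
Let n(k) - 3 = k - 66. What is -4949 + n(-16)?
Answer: -5028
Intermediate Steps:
n(k) = -63 + k (n(k) = 3 + (k - 66) = 3 + (-66 + k) = -63 + k)
-4949 + n(-16) = -4949 + (-63 - 16) = -4949 - 79 = -5028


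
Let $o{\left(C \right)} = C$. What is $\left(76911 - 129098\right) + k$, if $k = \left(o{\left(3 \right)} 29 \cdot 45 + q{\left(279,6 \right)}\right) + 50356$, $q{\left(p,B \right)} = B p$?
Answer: $3758$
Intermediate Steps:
$k = 55945$ ($k = \left(3 \cdot 29 \cdot 45 + 6 \cdot 279\right) + 50356 = \left(87 \cdot 45 + 1674\right) + 50356 = \left(3915 + 1674\right) + 50356 = 5589 + 50356 = 55945$)
$\left(76911 - 129098\right) + k = \left(76911 - 129098\right) + 55945 = -52187 + 55945 = 3758$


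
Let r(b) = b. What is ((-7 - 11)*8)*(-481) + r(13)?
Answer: 69277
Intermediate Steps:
((-7 - 11)*8)*(-481) + r(13) = ((-7 - 11)*8)*(-481) + 13 = -18*8*(-481) + 13 = -144*(-481) + 13 = 69264 + 13 = 69277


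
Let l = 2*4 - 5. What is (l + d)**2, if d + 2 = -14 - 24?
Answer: 1369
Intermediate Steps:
l = 3 (l = 8 - 5 = 3)
d = -40 (d = -2 + (-14 - 24) = -2 - 38 = -40)
(l + d)**2 = (3 - 40)**2 = (-37)**2 = 1369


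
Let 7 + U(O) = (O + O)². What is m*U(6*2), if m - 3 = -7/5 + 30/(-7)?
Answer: -53486/35 ≈ -1528.2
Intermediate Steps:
U(O) = -7 + 4*O² (U(O) = -7 + (O + O)² = -7 + (2*O)² = -7 + 4*O²)
m = -94/35 (m = 3 + (-7/5 + 30/(-7)) = 3 + (-7*⅕ + 30*(-⅐)) = 3 + (-7/5 - 30/7) = 3 - 199/35 = -94/35 ≈ -2.6857)
m*U(6*2) = -94*(-7 + 4*(6*2)²)/35 = -94*(-7 + 4*12²)/35 = -94*(-7 + 4*144)/35 = -94*(-7 + 576)/35 = -94/35*569 = -53486/35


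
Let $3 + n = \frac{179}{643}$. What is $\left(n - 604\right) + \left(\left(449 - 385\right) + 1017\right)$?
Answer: $\frac{304961}{643} \approx 474.28$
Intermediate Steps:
$n = - \frac{1750}{643}$ ($n = -3 + \frac{179}{643} = - \frac{1750}{643} \approx -2.7216$)
$\left(n - 604\right) + \left(\left(449 - 385\right) + 1017\right) = \left(- \frac{1750}{643} - 604\right) + \left(\left(449 - 385\right) + 1017\right) = - \frac{390122}{643} + \left(64 + 1017\right) = - \frac{390122}{643} + 1081 = \frac{304961}{643}$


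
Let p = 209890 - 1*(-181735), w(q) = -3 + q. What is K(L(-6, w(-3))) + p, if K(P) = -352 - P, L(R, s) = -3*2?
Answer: 391279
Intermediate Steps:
L(R, s) = -6
p = 391625 (p = 209890 + 181735 = 391625)
K(L(-6, w(-3))) + p = (-352 - 1*(-6)) + 391625 = (-352 + 6) + 391625 = -346 + 391625 = 391279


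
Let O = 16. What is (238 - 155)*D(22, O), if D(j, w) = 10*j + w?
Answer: 19588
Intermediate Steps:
D(j, w) = w + 10*j
(238 - 155)*D(22, O) = (238 - 155)*(16 + 10*22) = 83*(16 + 220) = 83*236 = 19588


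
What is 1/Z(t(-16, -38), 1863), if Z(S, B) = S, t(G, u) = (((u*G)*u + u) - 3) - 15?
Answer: -1/23160 ≈ -4.3178e-5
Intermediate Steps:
t(G, u) = -18 + u + G*u² (t(G, u) = (((G*u)*u + u) - 3) - 15 = ((G*u² + u) - 3) - 15 = ((u + G*u²) - 3) - 15 = (-3 + u + G*u²) - 15 = -18 + u + G*u²)
1/Z(t(-16, -38), 1863) = 1/(-18 - 38 - 16*(-38)²) = 1/(-18 - 38 - 16*1444) = 1/(-18 - 38 - 23104) = 1/(-23160) = -1/23160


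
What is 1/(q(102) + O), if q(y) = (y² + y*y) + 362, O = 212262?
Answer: 1/233432 ≈ 4.2839e-6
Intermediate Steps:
q(y) = 362 + 2*y² (q(y) = (y² + y²) + 362 = 2*y² + 362 = 362 + 2*y²)
1/(q(102) + O) = 1/((362 + 2*102²) + 212262) = 1/((362 + 2*10404) + 212262) = 1/((362 + 20808) + 212262) = 1/(21170 + 212262) = 1/233432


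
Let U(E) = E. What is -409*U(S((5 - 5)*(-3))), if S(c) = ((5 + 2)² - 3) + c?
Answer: -18814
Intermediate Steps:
S(c) = 46 + c (S(c) = (7² - 3) + c = (49 - 3) + c = 46 + c)
-409*U(S((5 - 5)*(-3))) = -409*(46 + (5 - 5)*(-3)) = -409*(46 + 0*(-3)) = -409*(46 + 0) = -409*46 = -18814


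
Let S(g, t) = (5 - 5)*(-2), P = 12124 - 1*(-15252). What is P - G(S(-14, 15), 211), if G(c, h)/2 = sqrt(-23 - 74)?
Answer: 27376 - 2*I*sqrt(97) ≈ 27376.0 - 19.698*I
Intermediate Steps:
P = 27376 (P = 12124 + 15252 = 27376)
S(g, t) = 0 (S(g, t) = 0*(-2) = 0)
G(c, h) = 2*I*sqrt(97) (G(c, h) = 2*sqrt(-23 - 74) = 2*sqrt(-97) = 2*(I*sqrt(97)) = 2*I*sqrt(97))
P - G(S(-14, 15), 211) = 27376 - 2*I*sqrt(97)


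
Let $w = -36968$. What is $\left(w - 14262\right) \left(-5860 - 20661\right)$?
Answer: $1358670830$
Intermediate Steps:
$\left(w - 14262\right) \left(-5860 - 20661\right) = \left(-36968 - 14262\right) \left(-5860 - 20661\right) = \left(-51230\right) \left(-26521\right) = 1358670830$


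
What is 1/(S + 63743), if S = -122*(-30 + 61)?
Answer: 1/59961 ≈ 1.6678e-5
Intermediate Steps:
S = -3782 (S = -122*31 = -3782)
1/(S + 63743) = 1/(-3782 + 63743) = 1/59961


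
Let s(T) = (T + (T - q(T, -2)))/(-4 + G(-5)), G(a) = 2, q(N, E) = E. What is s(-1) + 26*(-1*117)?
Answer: -3042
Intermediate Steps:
s(T) = -1 - T (s(T) = (T + (T - 1*(-2)))/(-4 + 2) = (T + (T + 2))/(-2) = (T + (2 + T))*(-1/2) = (2 + 2*T)*(-1/2) = -1 - T)
s(-1) + 26*(-1*117) = (-1 - 1*(-1)) + 26*(-1*117) = (-1 + 1) + 26*(-117) = 0 - 3042 = -3042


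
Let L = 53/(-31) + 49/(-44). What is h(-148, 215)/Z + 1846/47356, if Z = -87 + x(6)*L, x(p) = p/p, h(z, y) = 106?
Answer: -3310374915/2901004882 ≈ -1.1411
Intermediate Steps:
L = -3851/1364 (L = 53*(-1/31) + 49*(-1/44) = -53/31 - 49/44 = -3851/1364 ≈ -2.8233)
x(p) = 1
Z = -122519/1364 (Z = -87 + 1*(-3851/1364) = -87 - 3851/1364 = -122519/1364 ≈ -89.823)
h(-148, 215)/Z + 1846/47356 = 106/(-122519/1364) + 1846/47356 = 106*(-1364/122519) + 1846*(1/47356) = -144584/122519 + 923/23678 = -3310374915/2901004882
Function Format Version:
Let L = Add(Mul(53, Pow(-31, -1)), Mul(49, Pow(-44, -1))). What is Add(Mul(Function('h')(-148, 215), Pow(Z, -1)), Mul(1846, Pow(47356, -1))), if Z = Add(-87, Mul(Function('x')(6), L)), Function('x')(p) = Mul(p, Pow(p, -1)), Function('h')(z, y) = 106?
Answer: Rational(-3310374915, 2901004882) ≈ -1.1411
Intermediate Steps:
L = Rational(-3851, 1364) (L = Add(Mul(53, Rational(-1, 31)), Mul(49, Rational(-1, 44))) = Add(Rational(-53, 31), Rational(-49, 44)) = Rational(-3851, 1364) ≈ -2.8233)
Function('x')(p) = 1
Z = Rational(-122519, 1364) (Z = Add(-87, Mul(1, Rational(-3851, 1364))) = Add(-87, Rational(-3851, 1364)) = Rational(-122519, 1364) ≈ -89.823)
Add(Mul(Function('h')(-148, 215), Pow(Z, -1)), Mul(1846, Pow(47356, -1))) = Add(Mul(106, Pow(Rational(-122519, 1364), -1)), Mul(1846, Pow(47356, -1))) = Add(Mul(106, Rational(-1364, 122519)), Mul(1846, Rational(1, 47356))) = Add(Rational(-144584, 122519), Rational(923, 23678)) = Rational(-3310374915, 2901004882)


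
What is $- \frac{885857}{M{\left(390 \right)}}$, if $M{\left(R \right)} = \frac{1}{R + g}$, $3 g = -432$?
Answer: $-217920822$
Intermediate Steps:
$g = -144$ ($g = \frac{1}{3} \left(-432\right) = -144$)
$M{\left(R \right)} = \frac{1}{-144 + R}$ ($M{\left(R \right)} = \frac{1}{R - 144} = \frac{1}{-144 + R}$)
$- \frac{885857}{M{\left(390 \right)}} = - \frac{885857}{\frac{1}{-144 + 390}} = - \frac{885857}{\frac{1}{246}} = - 885857 \frac{1}{\frac{1}{246}} = \left(-885857\right) 246 = -217920822$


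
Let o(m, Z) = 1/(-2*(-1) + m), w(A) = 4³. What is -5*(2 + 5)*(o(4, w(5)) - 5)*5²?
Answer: 25375/6 ≈ 4229.2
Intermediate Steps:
w(A) = 64
o(m, Z) = 1/(2 + m)
-5*(2 + 5)*(o(4, w(5)) - 5)*5² = -5*(2 + 5)*(1/(2 + 4) - 5)*5² = -35*(1/6 - 5)*25 = -35*(⅙ - 5)*25 = -35*(-29)/6*25 = -5*(-203/6)*25 = (1015/6)*25 = 25375/6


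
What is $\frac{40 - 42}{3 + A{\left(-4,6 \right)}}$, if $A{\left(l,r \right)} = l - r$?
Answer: $\frac{2}{7} \approx 0.28571$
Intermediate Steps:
$\frac{40 - 42}{3 + A{\left(-4,6 \right)}} = \frac{40 - 42}{3 - 10} = - \frac{2}{3 - 10} = - \frac{2}{-7} = \left(-2\right) \left(- \frac{1}{7}\right) = \frac{2}{7}$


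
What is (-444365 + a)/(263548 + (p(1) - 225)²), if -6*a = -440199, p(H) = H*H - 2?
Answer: -741997/629248 ≈ -1.1792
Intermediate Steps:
p(H) = -2 + H² (p(H) = H² - 2 = -2 + H²)
a = 146733/2 (a = -⅙*(-440199) = 146733/2 ≈ 73367.)
(-444365 + a)/(263548 + (p(1) - 225)²) = (-444365 + 146733/2)/(263548 + ((-2 + 1²) - 225)²) = -741997/(2*(263548 + ((-2 + 1) - 225)²)) = -741997/(2*(263548 + (-1 - 225)²)) = -741997/(2*(263548 + (-226)²)) = -741997/(2*(263548 + 51076)) = -741997/2/314624 = -741997/2*1/314624 = -741997/629248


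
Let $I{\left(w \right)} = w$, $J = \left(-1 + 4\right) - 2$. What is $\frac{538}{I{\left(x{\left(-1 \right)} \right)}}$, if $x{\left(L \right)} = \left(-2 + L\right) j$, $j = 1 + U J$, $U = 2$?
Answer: $- \frac{538}{9} \approx -59.778$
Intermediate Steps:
$J = 1$ ($J = 3 - 2 = 1$)
$j = 3$ ($j = 1 + 2 \cdot 1 = 1 + 2 = 3$)
$x{\left(L \right)} = -6 + 3 L$ ($x{\left(L \right)} = \left(-2 + L\right) 3 = -6 + 3 L$)
$\frac{538}{I{\left(x{\left(-1 \right)} \right)}} = \frac{538}{-6 + 3 \left(-1\right)} = \frac{538}{-6 - 3} = \frac{538}{-9} = 538 \left(- \frac{1}{9}\right) = - \frac{538}{9}$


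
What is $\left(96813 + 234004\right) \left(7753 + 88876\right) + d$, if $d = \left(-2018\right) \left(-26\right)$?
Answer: $31966568361$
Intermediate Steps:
$d = 52468$
$\left(96813 + 234004\right) \left(7753 + 88876\right) + d = \left(96813 + 234004\right) \left(7753 + 88876\right) + 52468 = 330817 \cdot 96629 + 52468 = 31966515893 + 52468 = 31966568361$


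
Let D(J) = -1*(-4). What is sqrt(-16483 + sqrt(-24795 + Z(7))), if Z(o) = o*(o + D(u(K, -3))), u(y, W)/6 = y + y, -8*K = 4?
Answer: sqrt(-16483 + I*sqrt(24718)) ≈ 0.6123 + 128.39*I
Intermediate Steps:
K = -1/2 (K = -1/8*4 = -1/2 ≈ -0.50000)
u(y, W) = 12*y (u(y, W) = 6*(y + y) = 6*(2*y) = 12*y)
D(J) = 4
Z(o) = o*(4 + o) (Z(o) = o*(o + 4) = o*(4 + o))
sqrt(-16483 + sqrt(-24795 + Z(7))) = sqrt(-16483 + sqrt(-24795 + 7*(4 + 7))) = sqrt(-16483 + sqrt(-24795 + 7*11)) = sqrt(-16483 + sqrt(-24795 + 77)) = sqrt(-16483 + sqrt(-24718)) = sqrt(-16483 + I*sqrt(24718))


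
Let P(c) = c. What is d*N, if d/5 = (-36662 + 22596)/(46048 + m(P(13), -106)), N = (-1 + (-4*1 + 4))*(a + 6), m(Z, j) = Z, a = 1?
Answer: 492310/46061 ≈ 10.688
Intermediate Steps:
N = -7 (N = (-1 + (-4*1 + 4))*(1 + 6) = (-1 + (-4 + 4))*7 = (-1 + 0)*7 = -1*7 = -7)
d = -70330/46061 (d = 5*((-36662 + 22596)/(46048 + 13)) = 5*(-14066/46061) = -70330/46061 ≈ -1.5269)
d*N = -70330/46061*(-7) = 492310/46061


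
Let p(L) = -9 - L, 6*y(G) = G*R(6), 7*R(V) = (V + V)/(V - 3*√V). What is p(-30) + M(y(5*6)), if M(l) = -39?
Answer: -18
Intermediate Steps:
R(V) = 2*V/(7*(V - 3*√V)) (R(V) = ((V + V)/(V - 3*√V))/7 = ((2*V)/(V - 3*√V))/7 = (2*V/(V - 3*√V))/7 = 2*V/(7*(V - 3*√V)))
y(G) = 2*G/(7*(6 - 3*√6)) (y(G) = (G*((2/7)*6/(6 - 3*√6)))/6 = (G*(12/(7*(6 - 3*√6))))/6 = (12*G/(7*(6 - 3*√6)))/6 = 2*G/(7*(6 - 3*√6)))
p(-30) + M(y(5*6)) = (-9 - 1*(-30)) - 39 = (-9 + 30) - 39 = 21 - 39 = -18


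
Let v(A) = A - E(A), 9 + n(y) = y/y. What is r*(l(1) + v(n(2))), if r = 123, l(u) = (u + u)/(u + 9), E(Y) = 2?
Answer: -6027/5 ≈ -1205.4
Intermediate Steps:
n(y) = -8 (n(y) = -9 + y/y = -9 + 1 = -8)
v(A) = -2 + A (v(A) = A - 1*2 = A - 2 = -2 + A)
l(u) = 2*u/(9 + u) (l(u) = (2*u)/(9 + u) = 2*u/(9 + u))
r*(l(1) + v(n(2))) = 123*(2*1/(9 + 1) + (-2 - 8)) = 123*(2*1/10 - 10) = 123*(2*1*(⅒) - 10) = 123*(⅕ - 10) = 123*(-49/5) = -6027/5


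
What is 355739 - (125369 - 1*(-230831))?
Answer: -461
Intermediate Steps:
355739 - (125369 - 1*(-230831)) = 355739 - (125369 + 230831) = 355739 - 1*356200 = 355739 - 356200 = -461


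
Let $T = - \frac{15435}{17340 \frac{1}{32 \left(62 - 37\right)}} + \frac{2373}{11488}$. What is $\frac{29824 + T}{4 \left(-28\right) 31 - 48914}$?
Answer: $- \frac{96653089765}{173923196352} \approx -0.55572$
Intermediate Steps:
$T = - \frac{2363544603}{3320032}$ ($T = - \frac{15435}{17340 \frac{1}{32 \cdot 25}} + 2373 \cdot \frac{1}{11488} = - \frac{15435}{17340 \cdot \frac{1}{800}} + \frac{2373}{11488} = - \frac{15435}{\frac{867}{40}} + \frac{2373}{11488} = \left(-15435\right) \frac{40}{867} + \frac{2373}{11488} = - \frac{205800}{289} + \frac{2373}{11488} = - \frac{2363544603}{3320032} \approx -711.9$)
$\frac{29824 + T}{4 \left(-28\right) 31 - 48914} = \frac{29824 - \frac{2363544603}{3320032}}{4 \left(-28\right) 31 - 48914} = \frac{96653089765}{3320032 \left(\left(-112\right) 31 - 48914\right)} = \frac{96653089765}{3320032 \left(-3472 - 48914\right)} = \frac{96653089765}{3320032 \left(-52386\right)} = \frac{96653089765}{3320032} \left(- \frac{1}{52386}\right) = - \frac{96653089765}{173923196352}$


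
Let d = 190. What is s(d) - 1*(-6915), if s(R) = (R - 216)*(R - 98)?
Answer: 4523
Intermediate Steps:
s(R) = (-216 + R)*(-98 + R)
s(d) - 1*(-6915) = (21168 + 190² - 314*190) - 1*(-6915) = (21168 + 36100 - 59660) + 6915 = -2392 + 6915 = 4523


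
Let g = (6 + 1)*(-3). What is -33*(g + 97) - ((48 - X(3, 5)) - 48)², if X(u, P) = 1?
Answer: -2509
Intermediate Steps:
g = -21 (g = 7*(-3) = -21)
-33*(g + 97) - ((48 - X(3, 5)) - 48)² = -33*(-21 + 97) - ((48 - 1*1) - 48)² = -33*76 - ((48 - 1) - 48)² = -2508 - (47 - 48)² = -2508 - 1*(-1)² = -2508 - 1*1 = -2508 - 1 = -2509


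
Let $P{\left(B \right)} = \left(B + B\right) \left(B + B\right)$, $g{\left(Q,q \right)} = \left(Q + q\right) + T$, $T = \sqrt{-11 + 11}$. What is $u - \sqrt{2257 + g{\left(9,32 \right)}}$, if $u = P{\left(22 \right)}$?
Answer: $1936 - \sqrt{2298} \approx 1888.1$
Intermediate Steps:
$T = 0$ ($T = \sqrt{0} = 0$)
$g{\left(Q,q \right)} = Q + q$ ($g{\left(Q,q \right)} = \left(Q + q\right) + 0 = Q + q$)
$P{\left(B \right)} = 4 B^{2}$ ($P{\left(B \right)} = 2 B 2 B = 4 B^{2}$)
$u = 1936$ ($u = 4 \cdot 22^{2} = 4 \cdot 484 = 1936$)
$u - \sqrt{2257 + g{\left(9,32 \right)}} = 1936 - \sqrt{2257 + \left(9 + 32\right)} = 1936 - \sqrt{2257 + 41} = 1936 - \sqrt{2298}$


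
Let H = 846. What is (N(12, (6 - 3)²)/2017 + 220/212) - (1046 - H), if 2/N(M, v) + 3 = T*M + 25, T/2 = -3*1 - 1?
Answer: -786962858/3955337 ≈ -198.96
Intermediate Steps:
T = -8 (T = 2*(-3*1 - 1) = 2*(-3 - 1) = 2*(-4) = -8)
N(M, v) = 2/(22 - 8*M) (N(M, v) = 2/(-3 + (-8*M + 25)) = 2/(-3 + (25 - 8*M)) = 2/(22 - 8*M))
(N(12, (6 - 3)²)/2017 + 220/212) - (1046 - H) = (1/((11 - 4*12)*2017) + 220/212) - (1046 - 1*846) = ((1/2017)/(11 - 48) + 220*(1/212)) - (1046 - 846) = ((1/2017)/(-37) + 55/53) - 1*200 = (-1/37*1/2017 + 55/53) - 200 = (-1/74629 + 55/53) - 200 = 4104542/3955337 - 200 = -786962858/3955337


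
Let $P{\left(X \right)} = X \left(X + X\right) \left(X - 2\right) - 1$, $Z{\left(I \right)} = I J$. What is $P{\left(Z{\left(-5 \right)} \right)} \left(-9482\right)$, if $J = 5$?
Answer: $320026982$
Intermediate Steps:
$Z{\left(I \right)} = 5 I$ ($Z{\left(I \right)} = I 5 = 5 I$)
$P{\left(X \right)} = -1 + 2 X^{2} \left(-2 + X\right)$ ($P{\left(X \right)} = X 2 X \left(-2 + X\right) - 1 = 2 X^{2} \left(-2 + X\right) - 1 = -1 + 2 X^{2} \left(-2 + X\right)$)
$P{\left(Z{\left(-5 \right)} \right)} \left(-9482\right) = \left(-1 - 4 \left(5 \left(-5\right)\right)^{2} + 2 \left(5 \left(-5\right)\right)^{3}\right) \left(-9482\right) = \left(-1 - 4 \left(-25\right)^{2} + 2 \left(-25\right)^{3}\right) \left(-9482\right) = \left(-1 - 2500 + 2 \left(-15625\right)\right) \left(-9482\right) = \left(-1 - 2500 - 31250\right) \left(-9482\right) = \left(-33751\right) \left(-9482\right) = 320026982$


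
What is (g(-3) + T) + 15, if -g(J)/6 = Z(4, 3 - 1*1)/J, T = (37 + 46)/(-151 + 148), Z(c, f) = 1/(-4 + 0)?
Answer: -79/6 ≈ -13.167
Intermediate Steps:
Z(c, f) = -1/4 (Z(c, f) = 1/(-4) = -1/4)
T = -83/3 (T = 83/(-3) = 83*(-1/3) = -83/3 ≈ -27.667)
g(J) = 3/(2*J) (g(J) = -(-3)/(2*J) = 3/(2*J))
(g(-3) + T) + 15 = ((3/2)/(-3) - 83/3) + 15 = ((3/2)*(-1/3) - 83/3) + 15 = (-1/2 - 83/3) + 15 = -169/6 + 15 = -79/6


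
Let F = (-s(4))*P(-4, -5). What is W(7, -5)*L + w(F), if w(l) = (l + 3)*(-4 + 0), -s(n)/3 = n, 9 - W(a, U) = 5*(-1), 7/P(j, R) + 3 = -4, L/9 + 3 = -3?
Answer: -720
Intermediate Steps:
L = -54 (L = -27 + 9*(-3) = -27 - 27 = -54)
P(j, R) = -1 (P(j, R) = 7/(-3 - 4) = 7/(-7) = 7*(-⅐) = -1)
W(a, U) = 14 (W(a, U) = 9 - 5*(-1) = 9 - 1*(-5) = 9 + 5 = 14)
s(n) = -3*n
F = -12 (F = -(-3)*4*(-1) = -1*(-12)*(-1) = 12*(-1) = -12)
w(l) = -12 - 4*l (w(l) = (3 + l)*(-4) = -12 - 4*l)
W(7, -5)*L + w(F) = 14*(-54) + (-12 - 4*(-12)) = -756 + (-12 + 48) = -756 + 36 = -720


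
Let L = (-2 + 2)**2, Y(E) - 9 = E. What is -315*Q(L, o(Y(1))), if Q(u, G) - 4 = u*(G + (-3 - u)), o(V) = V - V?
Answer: -1260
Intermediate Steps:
Y(E) = 9 + E
L = 0 (L = 0**2 = 0)
o(V) = 0
Q(u, G) = 4 + u*(-3 + G - u) (Q(u, G) = 4 + u*(G + (-3 - u)) = 4 + u*(-3 + G - u))
-315*Q(L, o(Y(1))) = -315*(4 - 1*0**2 - 3*0 + 0*0) = -315*(4 - 1*0 + 0 + 0) = -315*(4 + 0 + 0 + 0) = -315*4 = -1260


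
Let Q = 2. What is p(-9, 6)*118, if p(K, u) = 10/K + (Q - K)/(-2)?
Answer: -7021/9 ≈ -780.11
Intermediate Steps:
p(K, u) = -1 + K/2 + 10/K (p(K, u) = 10/K + (2 - K)/(-2) = 10/K + (2 - K)*(-1/2) = 10/K + (-1 + K/2) = -1 + K/2 + 10/K)
p(-9, 6)*118 = (-1 + (1/2)*(-9) + 10/(-9))*118 = (-1 - 9/2 + 10*(-1/9))*118 = (-1 - 9/2 - 10/9)*118 = -119/18*118 = -7021/9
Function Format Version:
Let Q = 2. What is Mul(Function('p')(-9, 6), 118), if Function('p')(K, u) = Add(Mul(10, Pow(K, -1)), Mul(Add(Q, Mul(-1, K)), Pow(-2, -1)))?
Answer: Rational(-7021, 9) ≈ -780.11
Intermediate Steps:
Function('p')(K, u) = Add(-1, Mul(Rational(1, 2), K), Mul(10, Pow(K, -1))) (Function('p')(K, u) = Add(Mul(10, Pow(K, -1)), Mul(Add(2, Mul(-1, K)), Pow(-2, -1))) = Add(Mul(10, Pow(K, -1)), Mul(Add(2, Mul(-1, K)), Rational(-1, 2))) = Add(Mul(10, Pow(K, -1)), Add(-1, Mul(Rational(1, 2), K))) = Add(-1, Mul(Rational(1, 2), K), Mul(10, Pow(K, -1))))
Mul(Function('p')(-9, 6), 118) = Mul(Add(-1, Mul(Rational(1, 2), -9), Mul(10, Pow(-9, -1))), 118) = Mul(Add(-1, Rational(-9, 2), Mul(10, Rational(-1, 9))), 118) = Mul(Add(-1, Rational(-9, 2), Rational(-10, 9)), 118) = Mul(Rational(-119, 18), 118) = Rational(-7021, 9)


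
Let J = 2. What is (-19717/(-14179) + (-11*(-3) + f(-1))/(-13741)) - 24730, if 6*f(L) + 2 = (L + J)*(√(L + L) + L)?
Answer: -741225449537/29974406 - I*√2/82446 ≈ -24729.0 - 1.7153e-5*I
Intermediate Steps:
f(L) = -⅓ + (2 + L)*(L + √2*√L)/6 (f(L) = -⅓ + ((L + 2)*(√(L + L) + L))/6 = -⅓ + ((2 + L)*(√(2*L) + L))/6 = -⅓ + ((2 + L)*(√2*√L + L))/6 = -⅓ + ((2 + L)*(L + √2*√L))/6 = -⅓ + (2 + L)*(L + √2*√L)/6)
(-19717/(-14179) + (-11*(-3) + f(-1))/(-13741)) - 24730 = (-19717/(-14179) + (-11*(-3) + (-⅓ + (⅓)*(-1) + (⅙)*(-1)² + √2*√(-1)/3 + √2*(-1)^(3/2)/6))/(-13741)) - 24730 = (-19717*(-1/14179) + (33 + (-⅓ - ⅓ + (⅙)*1 + √2*I/3 + √2*(-I)/6))*(-1/13741)) - 24730 = (19717/14179 + (33 + (-⅓ - ⅓ + ⅙ + I*√2/3 - I*√2/6))*(-1/13741)) - 24730 = (19717/14179 + (33 + (-½ + I*√2/6))*(-1/13741)) - 24730 = (19717/14179 + (65/2 + I*√2/6)*(-1/13741)) - 24730 = (19717/14179 + (-5/2114 - I*√2/82446)) - 24730 = (41610843/29974406 - I*√2/82446) - 24730 = -741225449537/29974406 - I*√2/82446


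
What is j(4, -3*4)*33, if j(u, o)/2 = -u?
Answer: -264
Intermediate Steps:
j(u, o) = -2*u (j(u, o) = 2*(-u) = -2*u)
j(4, -3*4)*33 = -2*4*33 = -8*33 = -264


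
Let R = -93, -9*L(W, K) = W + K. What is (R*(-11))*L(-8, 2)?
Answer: 682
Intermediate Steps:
L(W, K) = -K/9 - W/9 (L(W, K) = -(W + K)/9 = -(K + W)/9 = -K/9 - W/9)
(R*(-11))*L(-8, 2) = (-93*(-11))*(-⅑*2 - ⅑*(-8)) = 1023*(-2/9 + 8/9) = 1023*(⅔) = 682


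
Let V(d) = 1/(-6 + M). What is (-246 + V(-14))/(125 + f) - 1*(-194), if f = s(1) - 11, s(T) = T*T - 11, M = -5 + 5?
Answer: 119579/624 ≈ 191.63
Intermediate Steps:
M = 0
s(T) = -11 + T² (s(T) = T² - 11 = -11 + T²)
f = -21 (f = (-11 + 1²) - 11 = (-11 + 1) - 11 = -10 - 11 = -21)
V(d) = -⅙ (V(d) = 1/(-6 + 0) = 1/(-6) = -⅙)
(-246 + V(-14))/(125 + f) - 1*(-194) = (-246 - ⅙)/(125 - 21) - 1*(-194) = -1477/6/104 + 194 = -1477/6*1/104 + 194 = -1477/624 + 194 = 119579/624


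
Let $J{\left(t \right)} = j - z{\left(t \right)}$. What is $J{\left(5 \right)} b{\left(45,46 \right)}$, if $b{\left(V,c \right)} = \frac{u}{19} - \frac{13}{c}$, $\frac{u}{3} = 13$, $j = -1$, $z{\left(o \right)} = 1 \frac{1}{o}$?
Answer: $- \frac{4641}{2185} \approx -2.124$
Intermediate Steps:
$z{\left(o \right)} = \frac{1}{o}$
$u = 39$ ($u = 3 \cdot 13 = 39$)
$J{\left(t \right)} = -1 - \frac{1}{t}$
$b{\left(V,c \right)} = \frac{39}{19} - \frac{13}{c}$
$J{\left(5 \right)} b{\left(45,46 \right)} = \frac{-1 - 5}{5} \left(\frac{39}{19} - \frac{13}{46}\right) = \frac{1}{5} \left(-6\right) \left(\frac{39}{19} - \frac{13}{46}\right) = \left(- \frac{6}{5}\right) \frac{1547}{874} = - \frac{4641}{2185}$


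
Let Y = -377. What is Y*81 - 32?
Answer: -30569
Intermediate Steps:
Y*81 - 32 = -377*81 - 32 = -30537 - 32 = -30569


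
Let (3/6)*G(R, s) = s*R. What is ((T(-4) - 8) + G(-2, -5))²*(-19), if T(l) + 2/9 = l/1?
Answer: -93100/81 ≈ -1149.4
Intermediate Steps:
T(l) = -2/9 + l (T(l) = -2/9 + l/1 = -2/9 + l*1 = -2/9 + l)
G(R, s) = 2*R*s (G(R, s) = 2*(s*R) = 2*(R*s) = 2*R*s)
((T(-4) - 8) + G(-2, -5))²*(-19) = (((-2/9 - 4) - 8) + 2*(-2)*(-5))²*(-19) = ((-38/9 - 8) + 20)²*(-19) = (-110/9 + 20)²*(-19) = (70/9)²*(-19) = (4900/81)*(-19) = -93100/81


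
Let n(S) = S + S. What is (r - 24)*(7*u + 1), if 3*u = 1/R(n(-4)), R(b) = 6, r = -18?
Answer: -175/3 ≈ -58.333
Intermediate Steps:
n(S) = 2*S
u = 1/18 (u = (⅓)/6 = (⅓)*(⅙) = 1/18 ≈ 0.055556)
(r - 24)*(7*u + 1) = (-18 - 24)*(7*(1/18) + 1) = -42*(7/18 + 1) = -42*25/18 = -175/3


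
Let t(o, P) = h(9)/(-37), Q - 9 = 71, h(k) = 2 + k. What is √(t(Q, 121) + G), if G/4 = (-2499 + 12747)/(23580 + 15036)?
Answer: √2708572901/59533 ≈ 0.87420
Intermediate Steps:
Q = 80 (Q = 9 + 71 = 80)
t(o, P) = -11/37 (t(o, P) = (2 + 9)/(-37) = 11*(-1/37) = -11/37)
G = 1708/1609 (G = 4*((-2499 + 12747)/(23580 + 15036)) = 4*(10248/38616) = 4*(10248*(1/38616)) = 4*(427/1609) = 1708/1609 ≈ 1.0615)
√(t(Q, 121) + G) = √(-11/37 + 1708/1609) = √(45497/59533) = √2708572901/59533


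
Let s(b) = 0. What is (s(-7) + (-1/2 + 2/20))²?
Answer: 4/25 ≈ 0.16000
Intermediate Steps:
(s(-7) + (-1/2 + 2/20))² = (0 + (-1/2 + 2/20))² = (0 + (-1*½ + 2*(1/20)))² = (0 + (-½ + ⅒))² = (0 - ⅖)² = (-⅖)² = 4/25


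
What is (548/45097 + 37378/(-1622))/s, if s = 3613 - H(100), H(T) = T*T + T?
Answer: 842373405/237253377829 ≈ 0.0035505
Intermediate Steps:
H(T) = T + T² (H(T) = T² + T = T + T²)
s = -6487 (s = 3613 - 100*(1 + 100) = 3613 - 100*101 = 3613 - 1*10100 = 3613 - 10100 = -6487)
(548/45097 + 37378/(-1622))/s = (548/45097 + 37378/(-1622))/(-6487) = (548*(1/45097) + 37378*(-1/1622))*(-1/6487) = (548/45097 - 18689/811)*(-1/6487) = -842373405/36573667*(-1/6487) = 842373405/237253377829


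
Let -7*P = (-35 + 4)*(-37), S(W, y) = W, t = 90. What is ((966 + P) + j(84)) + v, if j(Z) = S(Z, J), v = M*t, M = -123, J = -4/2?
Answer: -71287/7 ≈ -10184.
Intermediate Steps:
J = -2 (J = -4*1/2 = -2)
v = -11070 (v = -123*90 = -11070)
j(Z) = Z
P = -1147/7 (P = -(-35 + 4)*(-37)/7 = -(-31)*(-37)/7 = -1/7*1147 = -1147/7 ≈ -163.86)
((966 + P) + j(84)) + v = ((966 - 1147/7) + 84) - 11070 = (5615/7 + 84) - 11070 = 6203/7 - 11070 = -71287/7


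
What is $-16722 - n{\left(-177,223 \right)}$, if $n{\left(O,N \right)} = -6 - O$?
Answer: $-16893$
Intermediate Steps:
$-16722 - n{\left(-177,223 \right)} = -16722 - \left(-6 - -177\right) = -16722 - \left(-6 + 177\right) = -16722 - 171 = -16893$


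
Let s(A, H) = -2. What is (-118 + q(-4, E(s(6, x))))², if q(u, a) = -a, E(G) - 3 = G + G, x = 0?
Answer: 13689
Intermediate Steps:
E(G) = 3 + 2*G (E(G) = 3 + (G + G) = 3 + 2*G)
(-118 + q(-4, E(s(6, x))))² = (-118 - (3 + 2*(-2)))² = (-118 - (3 - 4))² = (-118 - 1*(-1))² = (-118 + 1)² = (-117)² = 13689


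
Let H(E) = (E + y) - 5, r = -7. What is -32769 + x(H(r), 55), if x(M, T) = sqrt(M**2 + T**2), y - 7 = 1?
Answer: -32769 + sqrt(3041) ≈ -32714.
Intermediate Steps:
y = 8 (y = 7 + 1 = 8)
H(E) = 3 + E (H(E) = (E + 8) - 5 = (8 + E) - 5 = 3 + E)
-32769 + x(H(r), 55) = -32769 + sqrt((3 - 7)**2 + 55**2) = -32769 + sqrt((-4)**2 + 3025) = -32769 + sqrt(16 + 3025) = -32769 + sqrt(3041)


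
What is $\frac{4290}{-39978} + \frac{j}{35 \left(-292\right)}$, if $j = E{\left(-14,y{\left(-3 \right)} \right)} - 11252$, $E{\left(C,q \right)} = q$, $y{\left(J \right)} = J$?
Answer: $\frac{13536953}{13619172} \approx 0.99396$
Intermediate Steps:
$j = -11255$ ($j = -3 - 11252 = -11255$)
$\frac{4290}{-39978} + \frac{j}{35 \left(-292\right)} = \frac{4290}{-39978} - \frac{11255}{35 \left(-292\right)} = 4290 \left(- \frac{1}{39978}\right) - \frac{11255}{-10220} = - \frac{715}{6663} - - \frac{2251}{2044} = - \frac{715}{6663} + \frac{2251}{2044} = \frac{13536953}{13619172}$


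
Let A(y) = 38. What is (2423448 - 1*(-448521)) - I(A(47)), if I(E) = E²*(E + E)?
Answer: 2762225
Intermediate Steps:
I(E) = 2*E³ (I(E) = E²*(2*E) = 2*E³)
(2423448 - 1*(-448521)) - I(A(47)) = (2423448 - 1*(-448521)) - 2*38³ = (2423448 + 448521) - 2*54872 = 2871969 - 1*109744 = 2871969 - 109744 = 2762225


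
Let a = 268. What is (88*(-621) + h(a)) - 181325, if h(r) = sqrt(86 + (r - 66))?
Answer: -235973 + 12*sqrt(2) ≈ -2.3596e+5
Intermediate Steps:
h(r) = sqrt(20 + r) (h(r) = sqrt(86 + (-66 + r)) = sqrt(20 + r))
(88*(-621) + h(a)) - 181325 = (88*(-621) + sqrt(20 + 268)) - 181325 = (-54648 + sqrt(288)) - 181325 = (-54648 + 12*sqrt(2)) - 181325 = -235973 + 12*sqrt(2)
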